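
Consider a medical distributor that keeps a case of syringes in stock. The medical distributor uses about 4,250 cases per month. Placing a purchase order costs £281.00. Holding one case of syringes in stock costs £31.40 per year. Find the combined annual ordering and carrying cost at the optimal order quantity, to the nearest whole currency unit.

TC* ≈ £30,000

Annual demand D = 4,250 × 12 = 51,000.
Q* = √(2DS/H) = √(2 × 51,000 × 281 / 31.4) ≈ 955.41.
At Q*, ordering cost (D/Q*)S equals holding cost (Q*/2)H, each = √(DSH/2).
Minimum total = √(2DSH) = √(2 × 51,000 × 281 × 31.4) ≈ 29999.780.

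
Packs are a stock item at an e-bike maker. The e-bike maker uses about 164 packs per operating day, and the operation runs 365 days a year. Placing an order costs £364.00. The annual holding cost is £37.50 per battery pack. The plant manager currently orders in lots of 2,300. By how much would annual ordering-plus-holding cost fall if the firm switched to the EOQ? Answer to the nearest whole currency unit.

Extra cost ≈ £12,174 per year

Annual demand D = 164 × 365 = 59,860.
EOQ = √(2DS/H) = √(2 × 59,860 × 364 / 37.5) ≈ 1078.00.
Cost at Q* = (D/Q*)S + (Q*/2)H = √(2DSH) ≈ £40,424.97.
Cost at Q = 2,300: (59,860/2,300)×364 + (2,300/2)×37.5 = £9,473.50 + £43,125.00 = £52,598.50.
Excess = £52,598.50 − £40,424.97 = £12,173.53.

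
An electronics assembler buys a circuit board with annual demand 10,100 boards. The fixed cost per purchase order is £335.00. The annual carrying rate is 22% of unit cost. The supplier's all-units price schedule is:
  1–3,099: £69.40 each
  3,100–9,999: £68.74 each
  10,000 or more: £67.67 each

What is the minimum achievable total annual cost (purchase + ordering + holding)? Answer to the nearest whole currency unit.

Holding cost per unit per year at price C is H = 0.22·C.
For each price level, check whether its EOQ is feasible; otherwise the best quantity at that price is the breakpoint.
EOQ at £69.40 = 665.7 (feasible in tier 1): TC = 10,100×£69.40 + (10,100/665.7)×335 + (665.7/2)×0.22×£69.40 = £711,104.57.
EOQ at £68.74 = 668.9 < 3100, so use break Q=3100: TC = 10,100×£68.74 + (10,100/3100.0)×335 + (3100.0/2)×0.22×£68.74 = £718,805.79.
EOQ at £67.67 = 674.2 < 10000, so use break Q=10000: TC = 10,100×£67.67 + (10,100/10000.0)×335 + (10000.0/2)×0.22×£67.67 = £758,242.35.
Lowest total cost among the candidates is at Q = 665.7.

TC* ≈ £711,105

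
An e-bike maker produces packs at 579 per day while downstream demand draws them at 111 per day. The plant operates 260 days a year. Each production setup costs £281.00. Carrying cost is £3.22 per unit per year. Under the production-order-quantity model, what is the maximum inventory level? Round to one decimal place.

I_max ≈ 2,017.8 packs

Annual demand D = 111 × 260 = 28,860.
Production build-up factor (1 − d/p) = 1 − 111/579 = 0.8083.
Q* = √(2DS / (H(1 − d/p))) = √(2 × 28,860 × 281 / (3.22 × 0.8083)).
= √(16,219,320 / 2.6027) ≈ 2496.346.
Maximum inventory = Q*(1 − d/p) = 2496.346 × 0.8083 ≈ 2017.772.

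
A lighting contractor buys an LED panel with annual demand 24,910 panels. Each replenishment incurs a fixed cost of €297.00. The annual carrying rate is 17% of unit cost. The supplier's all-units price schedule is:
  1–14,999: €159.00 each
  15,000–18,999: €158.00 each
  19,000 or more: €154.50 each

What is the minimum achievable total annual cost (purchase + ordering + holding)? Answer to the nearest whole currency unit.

Holding cost per unit per year at price C is H = 0.17·C.
Evaluate total cost at each tier's feasible EOQ or, if the EOQ is below the tier, at the tier's minimum quantity.
EOQ at €159.00 = 739.9 (feasible in tier 1): TC = 24,910×€159.00 + (24,910/739.9)×297 + (739.9/2)×0.17×€159.00 = €3,980,688.76.
EOQ at €158.00 = 742.2 < 15000, so use break Q=15000: TC = 24,910×€158.00 + (24,910/15000.0)×297 + (15000.0/2)×0.17×€158.00 = €4,137,723.22.
EOQ at €154.50 = 750.6 < 19000, so use break Q=19000: TC = 24,910×€154.50 + (24,910/19000.0)×297 + (19000.0/2)×0.17×€154.50 = €4,098,501.88.
Lowest total cost among the candidates is at Q = 739.9.

TC* ≈ €3,980,689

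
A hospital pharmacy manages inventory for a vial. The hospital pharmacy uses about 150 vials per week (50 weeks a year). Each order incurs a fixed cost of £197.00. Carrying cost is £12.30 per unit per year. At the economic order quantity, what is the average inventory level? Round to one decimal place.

Annual demand D = 150 × 50 = 7,500.
The optimal lot size = √(2DS/H) = √(2 × 7,500 × 197 / 12.3) ≈ 490.15.
Average inventory = Q*/2 ≈ 490.15 / 2 = 245.073.

Average inventory ≈ 245.1 vials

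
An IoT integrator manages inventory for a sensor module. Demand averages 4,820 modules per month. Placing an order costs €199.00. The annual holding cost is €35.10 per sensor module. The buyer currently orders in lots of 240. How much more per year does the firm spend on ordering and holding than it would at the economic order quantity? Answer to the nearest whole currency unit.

Annual demand D = 4,820 × 12 = 57,840.
EOQ = √(2DS/H) = √(2 × 57,840 × 199 / 35.1) ≈ 809.85.
Cost at Q* = (D/Q*)S + (Q*/2)H = √(2DSH) ≈ €28,425.57.
Cost at Q = 240: (57,840/240)×199 + (240/2)×35.1 = €47,959.00 + €4,212.00 = €52,171.00.
Excess = €52,171.00 − €28,425.57 = €23,745.43.

Extra cost ≈ €23,745 per year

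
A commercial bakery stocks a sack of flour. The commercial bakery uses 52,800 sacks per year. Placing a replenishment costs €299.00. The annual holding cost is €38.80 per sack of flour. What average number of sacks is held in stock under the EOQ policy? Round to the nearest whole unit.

EOQ = √(2DS/H) = √(2 × 52,800 × 299 / 38.8) ≈ 902.09.
Average inventory = Q*/2 ≈ 902.09 / 2 = 451.047.

Average inventory ≈ 451 sacks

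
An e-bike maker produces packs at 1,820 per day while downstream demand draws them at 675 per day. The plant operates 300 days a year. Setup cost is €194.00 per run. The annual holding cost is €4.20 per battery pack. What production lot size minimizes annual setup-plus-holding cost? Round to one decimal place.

Annual demand D = 675 × 300 = 202,500.
Production build-up factor (1 − d/p) = 1 − 675/1,820 = 0.6291.
Q* = √(2DS / (H(1 − d/p))) = √(2 × 202,500 × 194 / (4.2 × 0.6291)).
= √(78,570,000 / 2.6423) ≈ 5453.015.

Q* ≈ 5,453.0 packs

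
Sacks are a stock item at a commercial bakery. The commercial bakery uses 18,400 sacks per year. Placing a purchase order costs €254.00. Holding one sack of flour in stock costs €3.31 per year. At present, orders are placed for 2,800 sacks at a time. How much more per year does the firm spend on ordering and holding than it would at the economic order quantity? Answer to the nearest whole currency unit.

EOQ = √(2DS/H) = √(2 × 18,400 × 254 / 3.31) ≈ 1680.45.
Cost at Q* = (D/Q*)S + (Q*/2)H = √(2DSH) ≈ €5,562.30.
Cost at Q = 2,800: (18,400/2,800)×254 + (2,800/2)×3.31 = €1,669.14 + €4,634.00 = €6,303.14.
Excess = €6,303.14 − €5,562.30 = €740.84.

Extra cost ≈ €741 per year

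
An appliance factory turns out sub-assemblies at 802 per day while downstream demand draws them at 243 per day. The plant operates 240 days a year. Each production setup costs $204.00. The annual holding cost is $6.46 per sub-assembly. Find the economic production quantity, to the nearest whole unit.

Q* ≈ 2,299 sub-assemblies

Annual demand D = 243 × 240 = 58,320.
Production build-up factor (1 − d/p) = 1 − 243/802 = 0.6970.
Q* = √(2DS / (H(1 − d/p))) = √(2 × 58,320 × 204 / (6.46 × 0.6970)).
= √(23,794,560 / 4.5027) ≈ 2298.814.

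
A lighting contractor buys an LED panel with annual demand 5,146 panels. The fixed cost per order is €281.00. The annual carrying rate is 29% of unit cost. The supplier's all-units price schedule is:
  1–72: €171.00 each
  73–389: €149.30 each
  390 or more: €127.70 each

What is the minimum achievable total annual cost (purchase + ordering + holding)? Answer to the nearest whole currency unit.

TC* ≈ €668,073

Holding cost per unit per year at price C is H = 0.29·C.
For each price level, check whether its EOQ is feasible; otherwise the best quantity at that price is the breakpoint.
Tier 1 (€171.00): EOQ = 241.5 exceeds tier's upper bound 72, so this tier is dominated.
EOQ at €149.30 = 258.4 (feasible in tier 2): TC = 5,146×€149.30 + (5,146/258.4)×281 + (258.4/2)×0.29×€149.30 = €779,487.85.
EOQ at €127.70 = 279.5 < 390, so use break Q=390: TC = 5,146×€127.70 + (5,146/390.0)×281 + (390.0/2)×0.29×€127.70 = €668,073.39.
Lowest total cost among the candidates is at Q = 390.0.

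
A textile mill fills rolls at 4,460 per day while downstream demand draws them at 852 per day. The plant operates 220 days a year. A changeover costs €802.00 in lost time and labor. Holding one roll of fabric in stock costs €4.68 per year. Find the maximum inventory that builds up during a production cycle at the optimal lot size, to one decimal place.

Annual demand D = 852 × 220 = 187,440.
Production build-up factor (1 − d/p) = 1 − 852/4,460 = 0.8090.
Q* = √(2DS / (H(1 − d/p))) = √(2 × 187,440 × 802 / (4.68 × 0.8090)).
= √(300,653,760 / 3.786) ≈ 8911.372.
Maximum inventory = Q*(1 − d/p) = 8911.372 × 0.8090 ≈ 7209.020.

I_max ≈ 7,209.0 rolls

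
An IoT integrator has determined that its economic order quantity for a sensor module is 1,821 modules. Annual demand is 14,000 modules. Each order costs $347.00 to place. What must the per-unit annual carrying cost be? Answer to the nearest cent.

H ≈ $2.93

The basic EOQ model gives Q* = √(2DS/H); rearrange for the unknown.
From Q* = √(2DS/H): H = 2DS / Q*² = 2 × 14,000 × 347 / 1,821² = 2.9300.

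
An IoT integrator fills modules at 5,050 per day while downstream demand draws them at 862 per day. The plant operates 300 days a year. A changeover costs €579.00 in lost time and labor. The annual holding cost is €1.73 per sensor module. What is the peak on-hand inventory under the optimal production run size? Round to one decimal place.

I_max ≈ 11,981.3 modules

Annual demand D = 862 × 300 = 258,600.
Production build-up factor (1 − d/p) = 1 − 862/5,050 = 0.8293.
Q* = √(2DS / (H(1 − d/p))) = √(2 × 258,600 × 579 / (1.73 × 0.8293)).
= √(299,458,800 / 1.4347) ≈ 14447.338.
Maximum inventory = Q*(1 − d/p) = 14447.338 × 0.8293 ≈ 11981.278.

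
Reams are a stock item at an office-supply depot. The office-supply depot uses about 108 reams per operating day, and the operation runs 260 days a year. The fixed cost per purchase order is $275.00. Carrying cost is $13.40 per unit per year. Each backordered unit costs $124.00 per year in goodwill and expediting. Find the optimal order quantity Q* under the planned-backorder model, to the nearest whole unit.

Q* ≈ 1,130 reams

Annual demand D = 108 × 260 = 28,080.
With planned backorders, Q* = √(2DS/H) · √((H+B)/B).
√(2DS/H) = √(2 × 28,080 × 275 / 13.4) = 1073.563.
√((H+B)/B) = √((13.4+124)/124) = 1.0526.
Q* ≈ 1130.082.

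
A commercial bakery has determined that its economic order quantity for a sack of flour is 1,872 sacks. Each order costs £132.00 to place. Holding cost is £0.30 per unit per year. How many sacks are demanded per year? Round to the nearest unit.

D ≈ 3,982 sacks per year

Squaring Q* = √(2DS/H) gives Q*² = 2DS/H.
From Q* = √(2DS/H): D = Q*²H / (2S) = 1,872² × 0.3 / (2 × 132) = 3982.255.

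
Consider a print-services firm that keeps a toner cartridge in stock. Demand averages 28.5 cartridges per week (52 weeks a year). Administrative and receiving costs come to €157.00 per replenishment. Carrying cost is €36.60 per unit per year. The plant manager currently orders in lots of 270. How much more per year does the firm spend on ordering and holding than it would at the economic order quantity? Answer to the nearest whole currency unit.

Annual demand D = 28.5 × 52 = 1,482.
EOQ = √(2DS/H) = √(2 × 1,482 × 157 / 36.6) ≈ 112.76.
Cost at Q* = (D/Q*)S + (Q*/2)H = √(2DSH) ≈ €4,126.95.
Cost at Q = 270: (1,482/270)×157 + (270/2)×36.6 = €861.76 + €4,941.00 = €5,802.76.
Excess = €5,802.76 − €4,126.95 = €1,675.80.

Extra cost ≈ €1,676 per year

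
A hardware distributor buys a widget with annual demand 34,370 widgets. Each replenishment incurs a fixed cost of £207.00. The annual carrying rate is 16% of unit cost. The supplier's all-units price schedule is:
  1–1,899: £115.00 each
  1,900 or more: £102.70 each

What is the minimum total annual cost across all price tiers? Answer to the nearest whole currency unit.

Holding cost per unit per year at price C is H = 0.16·C.
Evaluate total cost at each tier's feasible EOQ or, if the EOQ is below the tier, at the tier's minimum quantity.
EOQ at £115.00 = 879.4 (feasible in tier 1): TC = 34,370×£115.00 + (34,370/879.4)×207 + (879.4/2)×0.16×£115.00 = £3,968,730.76.
EOQ at £102.70 = 930.6 < 1900, so use break Q=1900: TC = 34,370×£102.70 + (34,370/1900.0)×207 + (1900.0/2)×0.16×£102.70 = £3,549,153.92.
Lowest total cost among the candidates is at Q = 1900.0.

TC* ≈ £3,549,154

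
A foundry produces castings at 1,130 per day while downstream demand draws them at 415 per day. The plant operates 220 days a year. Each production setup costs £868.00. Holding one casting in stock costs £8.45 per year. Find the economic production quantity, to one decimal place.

Annual demand D = 415 × 220 = 91,300.
Production build-up factor (1 − d/p) = 1 − 415/1,130 = 0.6327.
Q* = √(2DS / (H(1 − d/p))) = √(2 × 91,300 × 868 / (8.45 × 0.6327)).
= √(158,496,800 / 5.3467) ≈ 5444.627.

Q* ≈ 5,444.6 castings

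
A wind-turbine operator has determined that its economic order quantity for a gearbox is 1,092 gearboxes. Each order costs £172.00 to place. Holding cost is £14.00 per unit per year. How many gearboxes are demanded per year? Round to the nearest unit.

D ≈ 48,531 gearboxes per year

Invert the EOQ relation Q*² = 2DS/H.
From Q* = √(2DS/H): D = Q*²H / (2S) = 1,092² × 14 / (2 × 172) = 48530.512.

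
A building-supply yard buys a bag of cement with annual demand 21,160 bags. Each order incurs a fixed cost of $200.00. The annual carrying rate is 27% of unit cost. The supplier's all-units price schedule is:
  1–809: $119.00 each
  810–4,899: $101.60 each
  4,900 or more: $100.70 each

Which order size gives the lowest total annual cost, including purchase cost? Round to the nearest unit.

Holding cost per unit per year at price C is H = 0.27·C.
Candidates are each tier's EOQ (if it falls in that tier) and each price-break quantity.
EOQ at $119.00 = 513.3 (feasible in tier 1): TC = 21,160×$119.00 + (21,160/513.3)×200 + (513.3/2)×0.27×$119.00 = $2,534,530.86.
EOQ at $101.60 = 555.5 < 810, so use break Q=810: TC = 21,160×$101.60 + (21,160/810.0)×200 + (810.0/2)×0.27×$101.60 = $2,166,190.65.
EOQ at $100.70 = 557.9 < 4900, so use break Q=4900: TC = 21,160×$100.70 + (21,160/4900.0)×200 + (4900.0/2)×0.27×$100.70 = $2,198,288.72.
Lowest total cost is $2,166,190.65 at Q = 810.0.

Q* ≈ 810 bags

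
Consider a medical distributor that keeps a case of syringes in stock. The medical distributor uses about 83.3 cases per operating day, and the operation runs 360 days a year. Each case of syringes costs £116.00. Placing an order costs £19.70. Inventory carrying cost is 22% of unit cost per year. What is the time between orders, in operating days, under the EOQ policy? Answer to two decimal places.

T ≈ 2.58 days

Annual demand D = 83.3 × 360 = 29,988.
Holding cost H = 0.22 × £116.00 = £25.5200 per unit per year.
The optimal lot size = √(2DS/H) = √(2 × 29,988 × 19.7 / 25.52) ≈ 215.17.
Cycle time = Q*/D × 360 = 215.17 / 29,988 × 360 ≈ 2.583 days.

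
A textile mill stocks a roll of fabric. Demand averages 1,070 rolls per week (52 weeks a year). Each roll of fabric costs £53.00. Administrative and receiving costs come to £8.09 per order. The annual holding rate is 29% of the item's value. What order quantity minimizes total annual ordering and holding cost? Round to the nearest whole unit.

Annual demand D = 1,070 × 52 = 55,640.
Holding cost H = 0.29 × £53.00 = £15.3700 per unit per year.
EOQ = √(2DS / H) = √(2 × 55,640 × 8.09 / 15.37).
= √(900,255.2 / 15.37) = √58,572.2316 ≈ 242.017.

Q* ≈ 242 rolls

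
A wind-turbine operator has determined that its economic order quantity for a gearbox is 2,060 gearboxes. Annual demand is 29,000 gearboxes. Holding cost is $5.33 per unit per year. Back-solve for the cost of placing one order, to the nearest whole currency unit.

S ≈ $390

Squaring Q* = √(2DS/H) gives Q*² = 2DS/H.
From Q* = √(2DS/H): S = Q*²H / (2D) = 2,060² × 5.33 / (2 × 29,000) = 389.9722.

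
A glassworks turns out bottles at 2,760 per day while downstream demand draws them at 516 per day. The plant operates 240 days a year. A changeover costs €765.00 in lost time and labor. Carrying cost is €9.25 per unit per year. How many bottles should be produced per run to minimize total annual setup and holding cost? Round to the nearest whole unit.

Annual demand D = 516 × 240 = 123,840.
Production build-up factor (1 − d/p) = 1 − 516/2,760 = 0.8130.
Q* = √(2DS / (H(1 − d/p))) = √(2 × 123,840 × 765 / (9.25 × 0.8130)).
= √(189,475,200 / 7.5207) ≈ 5019.361.

Q* ≈ 5,019 bottles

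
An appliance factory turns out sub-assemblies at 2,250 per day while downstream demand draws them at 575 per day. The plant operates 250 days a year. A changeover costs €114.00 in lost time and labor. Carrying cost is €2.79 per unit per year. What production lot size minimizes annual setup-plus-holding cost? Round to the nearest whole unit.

Q* ≈ 3,972 sub-assemblies

Annual demand D = 575 × 250 = 143,750.
Production build-up factor (1 − d/p) = 1 − 575/2,250 = 0.7444.
Q* = √(2DS / (H(1 − d/p))) = √(2 × 143,750 × 114 / (2.79 × 0.7444)).
= √(32,775,000 / 2.077) ≈ 3972.401.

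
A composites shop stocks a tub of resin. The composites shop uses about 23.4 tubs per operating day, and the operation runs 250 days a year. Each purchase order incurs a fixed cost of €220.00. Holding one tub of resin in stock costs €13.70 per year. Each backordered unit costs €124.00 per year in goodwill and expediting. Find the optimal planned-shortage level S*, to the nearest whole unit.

Annual demand D = 23.4 × 250 = 5,850.
With planned backorders, Q* = √(2DS/H) · √((H+B)/B).
√(2DS/H) = √(2 × 5,850 × 220 / 13.7) = 433.455.
√((H+B)/B) = √((13.7+124)/124) = 1.0538.
Q* ≈ 456.773.
S* = Q* · H/(H+B) = 456.773 × 13.7/137.7 ≈ 45.445.

S* ≈ 45 tubs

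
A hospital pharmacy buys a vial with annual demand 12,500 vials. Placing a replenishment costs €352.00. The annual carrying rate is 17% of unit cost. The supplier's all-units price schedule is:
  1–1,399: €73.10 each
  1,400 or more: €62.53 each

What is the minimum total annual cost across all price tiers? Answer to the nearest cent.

Holding cost per unit per year at price C is H = 0.17·C.
Candidates are each tier's EOQ (if it falls in that tier) and each price-break quantity.
EOQ at €73.10 = 841.5 (feasible in tier 1): TC = 12,500×€73.10 + (12,500/841.5)×352 + (841.5/2)×0.17×€73.10 = €924,207.42.
EOQ at €62.53 = 909.9 < 1400, so use break Q=1400: TC = 12,500×€62.53 + (12,500/1400.0)×352 + (1400.0/2)×0.17×€62.53 = €792,208.93.
Lowest total cost among the candidates is at Q = 1400.0.

TC* ≈ €792,208.93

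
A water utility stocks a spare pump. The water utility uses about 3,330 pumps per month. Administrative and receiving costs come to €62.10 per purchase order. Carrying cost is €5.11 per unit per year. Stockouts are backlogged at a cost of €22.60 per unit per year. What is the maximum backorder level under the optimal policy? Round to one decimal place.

Annual demand D = 3,330 × 12 = 39,960.
With planned backorders, Q* = √(2DS/H) · √((H+B)/B).
√(2DS/H) = √(2 × 39,960 × 62.1 / 5.11) = 985.515.
√((H+B)/B) = √((5.11+22.6)/22.6) = 1.1073.
Q* ≈ 1091.257.
S* = Q* · H/(H+B) = 1091.257 × 5.11/27.71 ≈ 201.239.

S* ≈ 201.2 pumps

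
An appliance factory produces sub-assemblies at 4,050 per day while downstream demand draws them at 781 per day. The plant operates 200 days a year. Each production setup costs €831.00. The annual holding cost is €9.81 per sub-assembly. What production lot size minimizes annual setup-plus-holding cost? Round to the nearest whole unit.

Annual demand D = 781 × 200 = 156,200.
Production build-up factor (1 − d/p) = 1 − 781/4,050 = 0.8072.
Q* = √(2DS / (H(1 − d/p))) = √(2 × 156,200 × 831 / (9.81 × 0.8072)).
= √(259,604,400 / 7.9182) ≈ 5725.871.

Q* ≈ 5,726 sub-assemblies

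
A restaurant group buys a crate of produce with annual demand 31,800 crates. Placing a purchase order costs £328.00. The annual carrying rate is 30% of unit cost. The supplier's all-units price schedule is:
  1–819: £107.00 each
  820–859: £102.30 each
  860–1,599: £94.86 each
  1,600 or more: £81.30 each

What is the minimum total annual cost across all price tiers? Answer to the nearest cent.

Holding cost per unit per year at price C is H = 0.30·C.
Candidates are each tier's EOQ (if it falls in that tier) and each price-break quantity.
EOQ at £107.00 = 806.1 (feasible in tier 1): TC = 31,800×£107.00 + (31,800/806.1)×328 + (806.1/2)×0.30×£107.00 = £3,428,477.24.
EOQ at £102.30 = 824.5 (feasible in tier 2): TC = 31,800×£102.30 + (31,800/824.5)×328 + (824.5/2)×0.30×£102.30 = £3,278,442.53.
EOQ at £94.86 = 856.2 < 860, so use break Q=860: TC = 31,800×£94.86 + (31,800/860.0)×328 + (860.0/2)×0.30×£94.86 = £3,040,913.31.
EOQ at £81.30 = 924.8 < 1600, so use break Q=1600: TC = 31,800×£81.30 + (31,800/1600.0)×328 + (1600.0/2)×0.30×£81.30 = £2,611,371.00.
Lowest total cost among the candidates is at Q = 1600.0.

TC* ≈ £2,611,371.00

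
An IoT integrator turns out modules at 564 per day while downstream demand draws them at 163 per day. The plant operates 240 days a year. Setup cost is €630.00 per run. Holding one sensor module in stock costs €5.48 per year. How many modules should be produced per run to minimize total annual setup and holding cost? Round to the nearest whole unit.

Annual demand D = 163 × 240 = 39,120.
Production build-up factor (1 − d/p) = 1 − 163/564 = 0.7110.
Q* = √(2DS / (H(1 − d/p))) = √(2 × 39,120 × 630 / (5.48 × 0.7110)).
= √(49,291,200 / 3.8962) ≈ 3556.819.

Q* ≈ 3,557 modules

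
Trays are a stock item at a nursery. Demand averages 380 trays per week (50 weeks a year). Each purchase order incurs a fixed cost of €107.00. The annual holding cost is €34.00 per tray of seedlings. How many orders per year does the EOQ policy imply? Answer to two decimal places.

Annual demand D = 380 × 50 = 19,000.
EOQ = √(2DS/H) = √(2 × 19,000 × 107 / 34) ≈ 345.82.
Orders per year = D / Q* = 19,000 / 345.82 ≈ 54.943.

N ≈ 54.94 orders per year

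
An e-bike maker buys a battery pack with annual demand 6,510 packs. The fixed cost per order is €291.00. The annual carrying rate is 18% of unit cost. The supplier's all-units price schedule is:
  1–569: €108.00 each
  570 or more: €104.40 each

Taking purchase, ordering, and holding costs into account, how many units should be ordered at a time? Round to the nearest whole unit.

Holding cost per unit per year at price C is H = 0.18·C.
Candidates are each tier's EOQ (if it falls in that tier) and each price-break quantity.
EOQ at €108.00 = 441.5 (feasible in tier 1): TC = 6,510×€108.00 + (6,510/441.5)×291 + (441.5/2)×0.18×€108.00 = €711,662.23.
EOQ at €104.40 = 449.0 < 570, so use break Q=570: TC = 6,510×€104.40 + (6,510/570.0)×291 + (570.0/2)×0.18×€104.40 = €688,323.25.
Lowest total cost is €688,323.25 at Q = 570.0.

Q* ≈ 570 packs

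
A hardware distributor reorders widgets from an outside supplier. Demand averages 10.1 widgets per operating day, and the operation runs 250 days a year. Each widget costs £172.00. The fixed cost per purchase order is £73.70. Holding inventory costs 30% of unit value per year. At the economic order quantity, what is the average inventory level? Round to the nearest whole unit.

Annual demand D = 10.1 × 250 = 2,525.
Holding cost H = 0.30 × £172.00 = £51.6000 per unit per year.
Q* = √(2DS/H) = √(2 × 2,525 × 73.7 / 51.6) ≈ 84.93.
Average inventory = Q*/2 ≈ 84.93 / 2 = 42.464.

Average inventory ≈ 42 widgets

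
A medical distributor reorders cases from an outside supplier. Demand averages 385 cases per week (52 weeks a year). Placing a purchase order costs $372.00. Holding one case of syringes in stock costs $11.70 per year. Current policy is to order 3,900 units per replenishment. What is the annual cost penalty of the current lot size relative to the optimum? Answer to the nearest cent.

Annual demand D = 385 × 52 = 20,020.
EOQ = √(2DS/H) = √(2 × 20,020 × 372 / 11.7) ≈ 1128.30.
Cost at Q* = (D/Q*)S + (Q*/2)H = √(2DSH) ≈ $13,201.14.
Cost at Q = 3,900: (20,020/3,900)×372 + (3,900/2)×11.7 = $1,909.60 + $22,815.00 = $24,724.60.
Excess = $24,724.60 − $13,201.14 = $11,523.46.

Extra cost ≈ $11,523.46 per year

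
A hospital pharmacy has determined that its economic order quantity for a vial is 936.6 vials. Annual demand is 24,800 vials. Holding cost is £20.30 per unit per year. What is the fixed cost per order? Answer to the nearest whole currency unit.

S ≈ £359

Squaring Q* = √(2DS/H) gives Q*² = 2DS/H.
From Q* = √(2DS/H): S = Q*²H / (2D) = 936.6² × 20.3 / (2 × 24,800) = 359.0233.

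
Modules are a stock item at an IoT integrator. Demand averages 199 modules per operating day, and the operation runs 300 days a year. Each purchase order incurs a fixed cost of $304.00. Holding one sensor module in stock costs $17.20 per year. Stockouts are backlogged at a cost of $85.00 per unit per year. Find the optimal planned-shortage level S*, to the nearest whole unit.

S* ≈ 268 modules

Annual demand D = 199 × 300 = 59,700.
With planned backorders, Q* = √(2DS/H) · √((H+B)/B).
√(2DS/H) = √(2 × 59,700 × 304 / 17.2) = 1452.696.
√((H+B)/B) = √((17.2+85)/85) = 1.0965.
Q* ≈ 1592.908.
S* = Q* · H/(H+B) = 1592.908 × 17.2/102.2 ≈ 268.082.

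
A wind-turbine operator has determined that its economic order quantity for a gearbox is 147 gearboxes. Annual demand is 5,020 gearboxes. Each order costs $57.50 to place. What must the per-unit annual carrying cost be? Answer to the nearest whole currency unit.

H ≈ $27

Squaring Q* = √(2DS/H) gives Q*² = 2DS/H.
From Q* = √(2DS/H): H = 2DS / Q*² = 2 × 5,020 × 57.5 / 147² = 26.7157.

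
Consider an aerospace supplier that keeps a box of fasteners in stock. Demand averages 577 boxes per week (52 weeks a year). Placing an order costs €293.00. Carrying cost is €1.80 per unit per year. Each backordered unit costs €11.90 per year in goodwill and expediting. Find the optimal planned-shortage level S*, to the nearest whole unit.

Annual demand D = 577 × 52 = 30,004.
With planned backorders, Q* = √(2DS/H) · √((H+B)/B).
√(2DS/H) = √(2 × 30,004 × 293 / 1.8) = 3125.375.
√((H+B)/B) = √((1.8+11.9)/11.9) = 1.0730.
Q* ≈ 3353.428.
S* = Q* · H/(H+B) = 3353.428 × 1.8/13.7 ≈ 440.596.

S* ≈ 441 boxes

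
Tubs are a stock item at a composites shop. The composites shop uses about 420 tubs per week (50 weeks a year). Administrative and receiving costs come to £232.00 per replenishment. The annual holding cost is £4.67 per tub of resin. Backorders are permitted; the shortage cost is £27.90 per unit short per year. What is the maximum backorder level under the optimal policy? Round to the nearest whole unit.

S* ≈ 224 tubs

Annual demand D = 420 × 50 = 21,000.
With planned backorders, Q* = √(2DS/H) · √((H+B)/B).
√(2DS/H) = √(2 × 21,000 × 232 / 4.67) = 1444.476.
√((H+B)/B) = √((4.67+27.9)/27.9) = 1.0805.
Q* ≈ 1560.691.
S* = Q* · H/(H+B) = 1560.691 × 4.67/32.57 ≈ 223.777.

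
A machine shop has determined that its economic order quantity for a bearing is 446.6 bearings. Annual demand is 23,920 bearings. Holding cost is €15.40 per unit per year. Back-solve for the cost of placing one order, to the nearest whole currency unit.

The basic EOQ model gives Q* = √(2DS/H); rearrange for the unknown.
From Q* = √(2DS/H): S = Q*²H / (2D) = 446.6² × 15.4 / (2 × 23,920) = 64.2047.

S ≈ €64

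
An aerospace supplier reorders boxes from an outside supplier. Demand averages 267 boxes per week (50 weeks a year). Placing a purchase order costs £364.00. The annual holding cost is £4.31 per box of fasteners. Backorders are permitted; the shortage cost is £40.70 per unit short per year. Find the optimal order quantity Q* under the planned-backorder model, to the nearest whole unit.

Q* ≈ 1,579 boxes

Annual demand D = 267 × 50 = 13,350.
With planned backorders, Q* = √(2DS/H) · √((H+B)/B).
√(2DS/H) = √(2 × 13,350 × 364 / 4.31) = 1501.646.
√((H+B)/B) = √((4.31+40.7)/40.7) = 1.0516.
Q* ≈ 1579.156.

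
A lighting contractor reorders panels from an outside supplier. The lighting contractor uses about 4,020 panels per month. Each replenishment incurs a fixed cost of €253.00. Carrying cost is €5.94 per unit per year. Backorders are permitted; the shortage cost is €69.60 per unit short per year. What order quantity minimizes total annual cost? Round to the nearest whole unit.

Q* ≈ 2,112 panels

Annual demand D = 4,020 × 12 = 48,240.
With planned backorders, Q* = √(2DS/H) · √((H+B)/B).
√(2DS/H) = √(2 × 48,240 × 253 / 5.94) = 2027.149.
√((H+B)/B) = √((5.94+69.6)/69.6) = 1.0418.
Q* ≈ 2111.882.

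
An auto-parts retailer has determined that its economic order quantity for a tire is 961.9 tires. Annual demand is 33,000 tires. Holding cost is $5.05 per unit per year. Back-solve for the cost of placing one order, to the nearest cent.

S ≈ $70.80

The basic EOQ model gives Q* = √(2DS/H); rearrange for the unknown.
From Q* = √(2DS/H): S = Q*²H / (2D) = 961.9² × 5.05 / (2 × 33,000) = 70.7958.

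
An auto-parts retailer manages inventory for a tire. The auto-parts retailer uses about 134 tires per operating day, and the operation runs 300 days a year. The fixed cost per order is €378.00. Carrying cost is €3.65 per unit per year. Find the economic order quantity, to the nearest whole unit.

Annual demand D = 134 × 300 = 40,200.
EOQ = √(2DS / H) = √(2 × 40,200 × 378 / 3.65).
= √(30,391,200 / 3.65) = √8,326,356.1644 ≈ 2885.543.

Q* ≈ 2,886 tires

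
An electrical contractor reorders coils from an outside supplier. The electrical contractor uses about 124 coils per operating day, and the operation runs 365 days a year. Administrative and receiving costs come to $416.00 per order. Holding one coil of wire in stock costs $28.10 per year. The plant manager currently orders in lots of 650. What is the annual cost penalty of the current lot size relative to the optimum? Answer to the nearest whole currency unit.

Annual demand D = 124 × 365 = 45,260.
EOQ = √(2DS/H) = √(2 × 45,260 × 416 / 28.1) ≈ 1157.62.
Cost at Q* = (D/Q*)S + (Q*/2)H = √(2DSH) ≈ $32,529.10.
Cost at Q = 650: (45,260/650)×416 + (650/2)×28.1 = $28,966.40 + $9,132.50 = $38,098.90.
Excess = $38,098.90 − $32,529.10 = $5,569.80.

Extra cost ≈ $5,570 per year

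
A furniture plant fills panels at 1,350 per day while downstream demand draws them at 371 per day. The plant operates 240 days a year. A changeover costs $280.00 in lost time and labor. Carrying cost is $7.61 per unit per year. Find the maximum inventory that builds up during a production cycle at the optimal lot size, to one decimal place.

Annual demand D = 371 × 240 = 89,040.
Production build-up factor (1 − d/p) = 1 − 371/1,350 = 0.7252.
Q* = √(2DS / (H(1 − d/p))) = √(2 × 89,040 × 280 / (7.61 × 0.7252)).
= √(49,862,400 / 5.5187) ≈ 3005.867.
Maximum inventory = Q*(1 − d/p) = 3005.867 × 0.7252 ≈ 2179.810.

I_max ≈ 2,179.8 panels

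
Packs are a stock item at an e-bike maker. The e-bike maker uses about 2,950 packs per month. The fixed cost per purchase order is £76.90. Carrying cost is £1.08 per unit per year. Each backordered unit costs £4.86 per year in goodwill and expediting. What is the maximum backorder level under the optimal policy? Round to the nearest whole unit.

Annual demand D = 2,950 × 12 = 35,400.
With planned backorders, Q* = √(2DS/H) · √((H+B)/B).
√(2DS/H) = √(2 × 35,400 × 76.9 / 1.08) = 2245.267.
√((H+B)/B) = √((1.08+4.86)/4.86) = 1.1055.
Q* ≈ 2482.236.
S* = Q* · H/(H+B) = 2482.236 × 1.08/5.94 ≈ 451.316.

S* ≈ 451 packs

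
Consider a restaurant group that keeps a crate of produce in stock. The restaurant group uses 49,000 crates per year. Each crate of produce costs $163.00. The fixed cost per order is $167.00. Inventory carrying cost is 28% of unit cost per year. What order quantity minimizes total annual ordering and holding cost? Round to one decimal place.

Q* ≈ 598.8 crates

Holding cost H = 0.28 × $163.00 = $45.6400 per unit per year.
EOQ = √(2DS / H) = √(2 × 49,000 × 167 / 45.64).
= √(16,366,000 / 45.64) = √358,588.9571 ≈ 598.823.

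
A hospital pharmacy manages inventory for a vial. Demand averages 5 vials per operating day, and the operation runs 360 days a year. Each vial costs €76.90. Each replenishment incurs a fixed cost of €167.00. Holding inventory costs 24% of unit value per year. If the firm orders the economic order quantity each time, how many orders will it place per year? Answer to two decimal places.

Annual demand D = 5 × 360 = 1,800.
Holding cost H = 0.24 × €76.90 = €18.4560 per unit per year.
EOQ = √(2DS/H) = √(2 × 1,800 × 167 / 18.456) ≈ 180.48.
Orders per year = D / Q* = 1,800 / 180.48 ≈ 9.973.

N ≈ 9.97 orders per year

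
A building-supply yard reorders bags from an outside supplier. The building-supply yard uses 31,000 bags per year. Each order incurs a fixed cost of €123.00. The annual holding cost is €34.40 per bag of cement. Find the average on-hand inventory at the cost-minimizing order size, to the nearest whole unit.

Average inventory ≈ 235 bags

EOQ = √(2DS/H) = √(2 × 31,000 × 123 / 34.4) ≈ 470.84.
Average inventory = Q*/2 ≈ 470.84 / 2 = 235.418.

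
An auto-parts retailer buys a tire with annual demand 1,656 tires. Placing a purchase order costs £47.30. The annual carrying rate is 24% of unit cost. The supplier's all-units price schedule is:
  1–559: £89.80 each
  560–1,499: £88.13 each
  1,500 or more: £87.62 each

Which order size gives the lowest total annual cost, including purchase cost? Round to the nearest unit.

Holding cost per unit per year at price C is H = 0.24·C.
Candidates are each tier's EOQ (if it falls in that tier) and each price-break quantity.
EOQ at £89.80 = 85.3 (feasible in tier 1): TC = 1,656×£89.80 + (1,656/85.3)×47.3 + (85.3/2)×0.24×£89.80 = £150,546.27.
EOQ at £88.13 = 86.1 < 560, so use break Q=560: TC = 1,656×£88.13 + (1,656/560.0)×47.3 + (560.0/2)×0.24×£88.13 = £152,005.49.
EOQ at £87.62 = 86.3 < 1500, so use break Q=1500: TC = 1,656×£87.62 + (1,656/1500.0)×47.3 + (1500.0/2)×0.24×£87.62 = £160,922.54.
Lowest total cost is £150,546.27 at Q = 85.3.

Q* ≈ 85 tires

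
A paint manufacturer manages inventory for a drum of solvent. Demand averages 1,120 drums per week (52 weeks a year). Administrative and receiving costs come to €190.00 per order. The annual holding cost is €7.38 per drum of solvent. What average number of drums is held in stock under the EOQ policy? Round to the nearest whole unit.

Annual demand D = 1,120 × 52 = 58,240.
EOQ = √(2DS/H) = √(2 × 58,240 × 190 / 7.38) ≈ 1731.71.
Average inventory = Q*/2 ≈ 1731.71 / 2 = 865.853.

Average inventory ≈ 866 drums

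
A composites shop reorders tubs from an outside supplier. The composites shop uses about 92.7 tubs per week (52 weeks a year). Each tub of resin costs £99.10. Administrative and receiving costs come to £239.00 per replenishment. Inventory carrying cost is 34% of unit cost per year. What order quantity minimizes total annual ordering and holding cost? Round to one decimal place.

Q* ≈ 261.5 tubs

Annual demand D = 92.7 × 52 = 4,820.4.
Holding cost H = 0.34 × £99.10 = £33.6940 per unit per year.
EOQ = √(2DS / H) = √(2 × 4,820.4 × 239 / 33.694).
= √(2,304,151.2 / 33.694) = √68,384.6145 ≈ 261.505.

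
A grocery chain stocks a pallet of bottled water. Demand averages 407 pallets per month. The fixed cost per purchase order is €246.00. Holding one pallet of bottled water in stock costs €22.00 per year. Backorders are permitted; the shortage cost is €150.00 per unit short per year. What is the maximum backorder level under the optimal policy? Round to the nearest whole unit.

S* ≈ 45 pallets

Annual demand D = 407 × 12 = 4,884.
With planned backorders, Q* = √(2DS/H) · √((H+B)/B).
√(2DS/H) = √(2 × 4,884 × 246 / 22) = 330.491.
√((H+B)/B) = √((22+150)/150) = 1.0708.
Q* ≈ 353.898.
S* = Q* · H/(H+B) = 353.898 × 22/172 ≈ 45.266.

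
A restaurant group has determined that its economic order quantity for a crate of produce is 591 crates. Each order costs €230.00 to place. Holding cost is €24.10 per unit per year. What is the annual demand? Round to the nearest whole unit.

Invert the EOQ relation Q*² = 2DS/H.
From Q* = √(2DS/H): D = Q*²H / (2S) = 591² × 24.1 / (2 × 230) = 18299.287.

D ≈ 18,299 crates per year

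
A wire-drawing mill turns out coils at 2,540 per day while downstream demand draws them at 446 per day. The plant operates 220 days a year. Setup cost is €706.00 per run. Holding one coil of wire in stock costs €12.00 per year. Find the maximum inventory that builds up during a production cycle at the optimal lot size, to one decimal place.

Annual demand D = 446 × 220 = 98,120.
Production build-up factor (1 − d/p) = 1 − 446/2,540 = 0.8244.
Q* = √(2DS / (H(1 − d/p))) = √(2 × 98,120 × 706 / (12 × 0.8244)).
= √(138,545,440 / 9.8929) ≈ 3742.260.
Maximum inventory = Q*(1 − d/p) = 3742.260 × 0.8244 ≈ 3085.155.

I_max ≈ 3,085.2 coils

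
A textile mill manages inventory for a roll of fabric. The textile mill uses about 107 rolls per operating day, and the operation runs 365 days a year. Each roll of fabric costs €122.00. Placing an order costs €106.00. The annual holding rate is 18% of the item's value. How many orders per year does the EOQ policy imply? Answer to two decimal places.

N ≈ 63.60 orders per year

Annual demand D = 107 × 365 = 39,055.
Holding cost H = 0.18 × €122.00 = €21.9600 per unit per year.
Q* = √(2DS/H) = √(2 × 39,055 × 106 / 21.96) ≈ 614.03.
Orders per year = D / Q* = 39,055 / 614.03 ≈ 63.604.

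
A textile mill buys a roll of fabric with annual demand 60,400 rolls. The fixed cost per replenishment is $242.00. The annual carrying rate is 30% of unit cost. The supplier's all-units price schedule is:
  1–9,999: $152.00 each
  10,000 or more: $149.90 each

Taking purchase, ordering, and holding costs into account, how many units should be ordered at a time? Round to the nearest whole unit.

Holding cost per unit per year at price C is H = 0.30·C.
Evaluate total cost at each tier's feasible EOQ or, if the EOQ is below the tier, at the tier's minimum quantity.
EOQ at $152.00 = 800.7 (feasible in tier 1): TC = 60,400×$152.00 + (60,400/800.7)×242 + (800.7/2)×0.30×$152.00 = $9,217,310.99.
EOQ at $149.90 = 806.3 < 10000, so use break Q=10000: TC = 60,400×$149.90 + (60,400/10000.0)×242 + (10000.0/2)×0.30×$149.90 = $9,280,271.68.
Lowest total cost is $9,217,310.99 at Q = 800.7.

Q* ≈ 801 rolls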